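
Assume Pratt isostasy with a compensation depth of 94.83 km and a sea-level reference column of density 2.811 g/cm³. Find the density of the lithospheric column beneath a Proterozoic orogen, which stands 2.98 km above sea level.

2.73 g/cm³

Pratt balance: ρ_ref D = ρ (D + h).
ρ = ρ_ref D/(D + h) = 2.811 × 94.83 km/(94.83 km + 2.98 km) = 2.73 g/cm³.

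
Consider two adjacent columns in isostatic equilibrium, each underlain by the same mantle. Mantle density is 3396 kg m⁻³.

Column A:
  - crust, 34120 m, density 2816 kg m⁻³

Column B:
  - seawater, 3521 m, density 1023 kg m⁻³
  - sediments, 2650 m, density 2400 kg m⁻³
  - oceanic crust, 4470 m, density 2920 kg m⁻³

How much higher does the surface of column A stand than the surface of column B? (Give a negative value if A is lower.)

For any compensation level in the mantle, the mantle terms cancel and isostasy reduces to e = (Σt_A − Σt_B) − (Σ(ρt)_A − Σ(ρt)_B) / ρ_m.
Σt_A = 34120 m; Σt_B = 10641 m; Σ(ρt)_A = 96081920; Σ(ρt)_B = 23014383 (in m·kg m⁻³).
e = (34120 − 10641) − (96081920 − 23014383) / 3396 = 1960 m.

1960 m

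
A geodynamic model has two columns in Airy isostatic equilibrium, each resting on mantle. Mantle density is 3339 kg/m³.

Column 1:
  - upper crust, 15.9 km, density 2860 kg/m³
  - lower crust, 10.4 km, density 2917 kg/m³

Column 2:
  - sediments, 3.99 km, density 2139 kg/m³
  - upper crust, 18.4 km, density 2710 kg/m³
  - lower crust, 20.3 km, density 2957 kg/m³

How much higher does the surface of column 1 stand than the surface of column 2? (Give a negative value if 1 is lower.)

For any compensation level in the mantle, the mantle terms cancel and isostasy reduces to e = (Σt_1 − Σt_2) − (Σ(ρt)_1 − Σ(ρt)_2) / ρ_m.
Σt_1 = 26.3 km; Σt_2 = 42.69 km; Σ(ρt)_1 = 75810.8; Σ(ρt)_2 = 118425.71 (in km·kg/m³).
e = (26.3 − 42.69) − (75810.8 − 118425.71) / 3339 = −3.63 km.

−3.63 km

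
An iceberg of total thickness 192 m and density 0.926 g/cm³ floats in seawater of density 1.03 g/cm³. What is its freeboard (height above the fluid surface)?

19.4 m

Floating equilibrium: submerged depth d = t ρ_obj/ρ_fluid = 192 m × 0.926/1.03 = 172.6 m.
Freeboard = t − d = 192 m − 172.6 m = 19.4 m.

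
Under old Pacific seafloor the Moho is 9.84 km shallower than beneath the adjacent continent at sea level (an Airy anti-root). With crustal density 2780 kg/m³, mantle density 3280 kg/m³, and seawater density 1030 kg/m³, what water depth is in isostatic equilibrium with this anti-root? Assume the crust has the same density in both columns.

Replacing a thickness d of crust by seawater at the top must be balanced by replacing crust with mantle at the base: d (ρ_c − ρ_w) = a (ρ_m − ρ_c).
d = a (ρ_m − ρ_c)/(ρ_c − ρ_w) = 9.84 km × 500/1750 = 2.81 km.

2.81 km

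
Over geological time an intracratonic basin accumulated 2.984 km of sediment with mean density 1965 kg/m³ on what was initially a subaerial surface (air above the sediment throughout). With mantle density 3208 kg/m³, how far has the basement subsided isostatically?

Subaerial load: s = t ρ_sed / ρ_m = 2.984 km × 1965/3208 = 1.83 km.

1.83 km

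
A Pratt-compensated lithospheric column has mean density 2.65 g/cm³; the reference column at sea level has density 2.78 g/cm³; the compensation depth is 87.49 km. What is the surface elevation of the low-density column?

ρ_ref D = ρ (D + h) → h = D (ρ_ref − ρ)/ρ.
h = 87.49 km × (2.78 − 2.65)/2.65 = 4.29 km.

4.29 km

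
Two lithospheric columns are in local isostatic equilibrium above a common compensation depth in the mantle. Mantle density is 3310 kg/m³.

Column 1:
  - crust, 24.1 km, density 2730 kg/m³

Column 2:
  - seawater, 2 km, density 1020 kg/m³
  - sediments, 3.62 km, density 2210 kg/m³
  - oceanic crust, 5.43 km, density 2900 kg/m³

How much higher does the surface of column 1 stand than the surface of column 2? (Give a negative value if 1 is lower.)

0.964 km

For any compensation level in the mantle, the mantle terms cancel and isostasy reduces to e = (Σt_1 − Σt_2) − (Σ(ρt)_1 − Σ(ρt)_2) / ρ_m.
Σt_1 = 24.1 km; Σt_2 = 11.05 km; Σ(ρt)_1 = 65793; Σ(ρt)_2 = 25787.2 (in km·kg/m³).
e = (24.1 − 11.05) − (65793 − 25787.2) / 3310 = 0.964 km.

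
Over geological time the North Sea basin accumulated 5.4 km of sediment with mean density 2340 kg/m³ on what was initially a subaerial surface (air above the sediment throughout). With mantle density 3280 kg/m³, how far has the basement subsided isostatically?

3.85 km

Subaerial load: s = t ρ_sed / ρ_m = 5.4 km × 2340/3280 = 3.85 km.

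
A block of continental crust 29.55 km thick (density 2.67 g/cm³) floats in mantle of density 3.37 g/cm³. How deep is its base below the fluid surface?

23.4 km

Draft d = t ρ_obj/ρ_fluid = 29.55 km × 2.67/3.37 = 23.4 km.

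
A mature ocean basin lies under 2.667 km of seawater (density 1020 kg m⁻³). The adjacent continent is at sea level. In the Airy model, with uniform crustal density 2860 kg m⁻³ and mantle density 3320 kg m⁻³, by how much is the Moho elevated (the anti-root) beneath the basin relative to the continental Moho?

10.7 km

Isostatic balance requires: replacing crust with seawater at the top is compensated by replacing crust with mantle at the base: d (ρ_c − ρ_w) = a (ρ_m − ρ_c).
a = d (ρ_c − ρ_w)/(ρ_m − ρ_c) = 2.667 km × 1840/460 = 10.7 km.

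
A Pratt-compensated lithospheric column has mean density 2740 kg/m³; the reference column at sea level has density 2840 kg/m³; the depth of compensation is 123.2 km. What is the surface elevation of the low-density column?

4.5 km

ρ_ref D = ρ (D + h) → h = D (ρ_ref − ρ)/ρ.
h = 123.2 km × (2840 − 2740)/2740 = 4.5 km.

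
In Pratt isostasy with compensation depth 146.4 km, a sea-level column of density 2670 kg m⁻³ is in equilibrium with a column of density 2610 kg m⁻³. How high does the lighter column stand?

3.37 km

ρ_ref D = ρ (D + h) → h = D (ρ_ref − ρ)/ρ.
h = 146.4 km × (2670 − 2610)/2610 = 3.37 km.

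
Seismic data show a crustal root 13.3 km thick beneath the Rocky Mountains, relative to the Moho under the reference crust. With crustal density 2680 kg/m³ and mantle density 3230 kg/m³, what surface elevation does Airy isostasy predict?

2.73 km

In Airy isostatic equilibrium: ρ_c h = (ρ_m − ρ_c) r.
h = r (ρ_m − ρ_c) / ρ_c = 13.3 km × (3230 − 2680) / 2680 = 2.73 km.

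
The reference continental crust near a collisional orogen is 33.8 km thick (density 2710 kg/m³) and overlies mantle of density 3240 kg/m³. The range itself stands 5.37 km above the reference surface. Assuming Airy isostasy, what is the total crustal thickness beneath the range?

66.6 km

Root depth r = h ρ_c / (ρ_m − ρ_c) = 5.37 km × 2710 / 530 = 27.46 km.
Total thickness = T + h + r = 33.8 km + 5.37 km + 27.46 km = 66.6 km.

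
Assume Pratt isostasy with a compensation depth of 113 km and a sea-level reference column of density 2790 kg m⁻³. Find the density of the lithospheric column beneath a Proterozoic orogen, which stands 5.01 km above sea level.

Pratt balance: ρ_ref D = ρ (D + h).
ρ = ρ_ref D/(D + h) = 2790 × 113 km/(113 km + 5.01 km) = 2670 kg m⁻³.

2670 kg m⁻³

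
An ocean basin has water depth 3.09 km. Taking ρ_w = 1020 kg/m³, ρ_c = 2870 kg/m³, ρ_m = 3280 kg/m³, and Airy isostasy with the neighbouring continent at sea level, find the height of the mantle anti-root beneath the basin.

In Airy isostatic equilibrium: replacing crust with seawater at the top is compensated by replacing crust with mantle at the base: d (ρ_c − ρ_w) = a (ρ_m − ρ_c).
a = d (ρ_c − ρ_w)/(ρ_m − ρ_c) = 3.09 km × 1850/410 = 13.9 km.

13.9 km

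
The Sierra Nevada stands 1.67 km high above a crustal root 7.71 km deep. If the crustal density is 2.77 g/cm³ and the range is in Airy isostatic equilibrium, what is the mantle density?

Airy balance: ρ_c h = (ρ_m − ρ_c) r → ρ_m = ρ_c (1 + h/r).
ρ_m = 2.77 × (1 + 1.67 km/7.71 km) = 3.37 g/cm³.

3.37 g/cm³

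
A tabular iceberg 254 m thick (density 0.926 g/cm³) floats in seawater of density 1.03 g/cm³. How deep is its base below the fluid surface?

228 m

Draft d = t ρ_obj/ρ_fluid = 254 m × 0.926/1.03 = 228 m.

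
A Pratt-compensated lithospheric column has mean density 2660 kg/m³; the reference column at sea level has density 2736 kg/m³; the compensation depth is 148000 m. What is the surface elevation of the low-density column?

4230 m

ρ_ref D = ρ (D + h) → h = D (ρ_ref − ρ)/ρ.
h = 148000 m × (2736 − 2660)/2660 = 4230 m.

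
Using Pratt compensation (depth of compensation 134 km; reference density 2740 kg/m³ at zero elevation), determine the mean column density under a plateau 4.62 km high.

2650 kg/m³

Pratt balance: ρ_ref D = ρ (D + h).
ρ = ρ_ref D/(D + h) = 2740 × 134 km/(134 km + 4.62 km) = 2650 kg/m³.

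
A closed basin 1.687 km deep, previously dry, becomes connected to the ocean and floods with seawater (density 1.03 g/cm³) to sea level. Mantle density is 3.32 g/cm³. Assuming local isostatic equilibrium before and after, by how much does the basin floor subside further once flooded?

After flooding the water column is d + s deep. Its weight must equal the weight of mantle displaced by the extra subsidence s: (d + s) ρ_w = s ρ_m.
s = d ρ_w / (ρ_m − ρ_w) = 1.687 km × 1.03/(3.32 − 1.03) = 0.759 km.

0.759 km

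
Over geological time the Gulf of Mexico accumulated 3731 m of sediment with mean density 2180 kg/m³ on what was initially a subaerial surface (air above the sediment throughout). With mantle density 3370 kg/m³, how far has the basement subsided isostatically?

2410 m

Subaerial load: s = t ρ_sed / ρ_m = 3731 m × 2180/3370 = 2410 m.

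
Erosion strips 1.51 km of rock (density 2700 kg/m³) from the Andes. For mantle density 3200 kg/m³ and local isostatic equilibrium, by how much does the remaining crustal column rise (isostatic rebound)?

Unloading: uplift u = e ρ_c/ρ_m = 1.51 km × 2700/3200 = 1.27 km.

1.27 km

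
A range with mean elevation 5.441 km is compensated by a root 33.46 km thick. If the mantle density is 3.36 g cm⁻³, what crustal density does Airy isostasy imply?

2.89 g cm⁻³

ρ_c h = (ρ_m − ρ_c) r → ρ_c (h + r) = ρ_m r → ρ_c = ρ_m r / (h + r).
ρ_c = 3.36 × 33.46 km / (5.441 km + 33.46 km) = 2.89 g cm⁻³.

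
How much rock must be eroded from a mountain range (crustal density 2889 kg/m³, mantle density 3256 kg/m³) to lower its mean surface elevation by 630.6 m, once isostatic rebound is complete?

5590 m

Net drop Δ = e − u = e − e ρ_c/ρ_m = e (ρ_m − ρ_c)/ρ_m.
e = Δ ρ_m/(ρ_m − ρ_c) = 630.6 m × 3256/367 = 5590 m.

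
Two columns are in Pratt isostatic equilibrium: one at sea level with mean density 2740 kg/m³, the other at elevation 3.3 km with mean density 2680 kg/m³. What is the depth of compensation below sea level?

ρ_ref D = ρ (D + h) → D (ρ_ref − ρ) = ρ h.
D = ρ h/(ρ_ref − ρ) = 2680 × 3.3 km/(2740 − 2680) = 147 km.

147 km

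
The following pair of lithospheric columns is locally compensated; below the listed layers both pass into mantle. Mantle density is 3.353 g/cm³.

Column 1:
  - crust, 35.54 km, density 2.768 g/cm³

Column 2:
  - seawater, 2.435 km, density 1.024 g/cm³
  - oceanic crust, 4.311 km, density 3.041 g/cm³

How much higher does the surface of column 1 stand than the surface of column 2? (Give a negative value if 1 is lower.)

For any compensation level in the mantle, the mantle terms cancel and isostasy reduces to e = (Σt_1 − Σt_2) − (Σ(ρt)_1 − Σ(ρt)_2) / ρ_m.
Σt_1 = 35.54 km; Σt_2 = 6.746 km; Σ(ρt)_1 = 98.37472; Σ(ρt)_2 = 15.603191 (in km·g/cm³).
e = (35.54 − 6.746) − (98.37472 − 15.603191) / 3.353 = 4.11 km.

4.11 km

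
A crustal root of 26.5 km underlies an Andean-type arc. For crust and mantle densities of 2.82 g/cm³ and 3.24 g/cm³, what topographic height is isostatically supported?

3.95 km

Isostatic balance requires: ρ_c h = (ρ_m − ρ_c) r.
h = r (ρ_m − ρ_c) / ρ_c = 26.5 km × (3.24 − 2.82) / 2.82 = 3.95 km.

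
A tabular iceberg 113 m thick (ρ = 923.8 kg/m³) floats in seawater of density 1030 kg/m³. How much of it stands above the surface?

Floating equilibrium: submerged depth d = t ρ_obj/ρ_fluid = 113 m × 923.8/1030 = 101.3 m.
Freeboard = t − d = 113 m − 101.3 m = 11.7 m.

11.7 m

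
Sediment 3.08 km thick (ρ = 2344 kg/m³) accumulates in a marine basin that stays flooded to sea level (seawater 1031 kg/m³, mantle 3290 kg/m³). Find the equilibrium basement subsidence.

Submarine loading: the sediment displaces seawater, and the subsidence is in turn flooded, so s (ρ_m − ρ_w) = t (ρ_sed − ρ_w).
s = 3.08 km × (2344 − 1031) / (3290 − 1031) = 1.79 km.

1.79 km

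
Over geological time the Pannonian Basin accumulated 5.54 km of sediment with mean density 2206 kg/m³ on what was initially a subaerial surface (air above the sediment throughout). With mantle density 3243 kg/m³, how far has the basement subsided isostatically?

3.77 km

Subaerial load: s = t ρ_sed / ρ_m = 5.54 km × 2206/3243 = 3.77 km.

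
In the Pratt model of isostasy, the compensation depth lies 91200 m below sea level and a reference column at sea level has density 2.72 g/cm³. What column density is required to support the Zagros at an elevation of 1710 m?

2.67 g/cm³

Pratt balance: ρ_ref D = ρ (D + h).
ρ = ρ_ref D/(D + h) = 2.72 × 91200 m/(91200 m + 1710 m) = 2.67 g/cm³.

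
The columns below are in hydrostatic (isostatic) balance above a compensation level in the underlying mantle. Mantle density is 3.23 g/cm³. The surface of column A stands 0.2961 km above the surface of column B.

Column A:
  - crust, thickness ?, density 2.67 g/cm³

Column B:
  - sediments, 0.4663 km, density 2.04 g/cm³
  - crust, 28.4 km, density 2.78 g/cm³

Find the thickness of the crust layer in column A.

Take the compensation level at the base of the deeper column (depth z_c below the surface of column A) and equate Σ ρ_i t_i down to z_c; mantle fills any gap and the z_c terms cancel.
Column A: x×2.67 + (z_c − 0 − x)×3.23
Column B: 0.2961×0 + 0.4663×2.04 + 28.4×2.78 + (z_c − 0.2961 − 28.8663)×3.23
The z_c×3.23 term appears on both sides and cancels. Collect the known terms of each column as K = Σ(ρt)_known − 3.23 × (depth of known layers): K_A = 0 − 3.23×0 = 0; K_B = 79.903252 − 3.23×(0.2961 + 28.8663) = −14.2913.
Balance: K_A − x×(3.23 − 2.67) = K_B, so x = (K_A − K_B)/(3.23 − 2.67) = 14.2913/0.56 = 25.5 km.

25.5 km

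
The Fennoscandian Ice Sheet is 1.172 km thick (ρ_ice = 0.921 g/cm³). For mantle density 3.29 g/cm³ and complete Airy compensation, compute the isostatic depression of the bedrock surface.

By Archimedes' principle applied to the lithosphere: the ice load ρ_ice t is balanced by mantle displaced below, ρ_m s.
s = t ρ_ice / ρ_m = 1.172 km × 0.921/3.29 = 0.328 km.

0.328 km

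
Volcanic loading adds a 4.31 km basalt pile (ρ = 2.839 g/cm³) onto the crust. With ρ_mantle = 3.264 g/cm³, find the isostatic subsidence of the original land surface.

3.75 km

Subaerial loading: s = t ρ_load / ρ_m.
s = 4.31 km × 2.839/3.264 = 3.75 km.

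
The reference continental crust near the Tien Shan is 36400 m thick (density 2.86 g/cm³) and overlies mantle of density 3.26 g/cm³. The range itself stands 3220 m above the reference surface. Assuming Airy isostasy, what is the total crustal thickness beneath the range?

Root depth r = h ρ_c / (ρ_m − ρ_c) = 3220 m × 2.86 / 0.4 = 23020 m.
Total thickness = T + h + r = 36400 m + 3220 m + 23020 m = 62600 m.

62600 m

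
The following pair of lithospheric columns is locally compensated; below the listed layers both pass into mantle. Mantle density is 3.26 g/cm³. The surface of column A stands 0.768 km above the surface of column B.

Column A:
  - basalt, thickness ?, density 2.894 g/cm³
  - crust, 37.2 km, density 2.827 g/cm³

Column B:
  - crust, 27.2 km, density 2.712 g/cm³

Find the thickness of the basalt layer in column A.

Take the compensation level at the base of the deeper column (depth z_c below the surface of column A) and equate Σ ρ_i t_i down to z_c; mantle fills any gap and the z_c terms cancel.
Column A: x×2.894 + 37.2×2.827 + (z_c − 37.2 − x)×3.26
Column B: 0.768×0 + 27.2×2.712 + (z_c − 0.768 − 27.2)×3.26
The z_c×3.26 term appears on both sides and cancels. Collect the known terms of each column as K = Σ(ρt)_known − 3.26 × (depth of known layers): K_A = 105.1644 − 3.26×37.2 = −16.1076; K_B = 73.7664 − 3.26×(0.768 + 27.2) = −17.40928.
Balance: K_A − x×(3.26 − 2.894) = K_B, so x = (K_A − K_B)/(3.26 − 2.894) = 1.30168/0.366 = 3.56 km.

3.56 km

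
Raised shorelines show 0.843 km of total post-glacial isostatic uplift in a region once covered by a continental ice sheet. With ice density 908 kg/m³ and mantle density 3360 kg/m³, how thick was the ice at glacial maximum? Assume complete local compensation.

3.12 km

u = t ρ_ice/ρ_m → t = u ρ_m/ρ_ice = 0.843 km × 3360/908 = 3.12 km.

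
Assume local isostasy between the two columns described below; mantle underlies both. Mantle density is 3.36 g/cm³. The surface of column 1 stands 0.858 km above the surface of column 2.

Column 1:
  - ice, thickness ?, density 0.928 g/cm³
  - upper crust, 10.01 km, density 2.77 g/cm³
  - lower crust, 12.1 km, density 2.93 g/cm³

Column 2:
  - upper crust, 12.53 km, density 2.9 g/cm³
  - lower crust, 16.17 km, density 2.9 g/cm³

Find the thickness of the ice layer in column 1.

2.05 km

Take the compensation level at the base of the deeper column (depth z_c below the surface of column 1) and equate Σ ρ_i t_i down to z_c; mantle fills any gap and the z_c terms cancel.
Column 1: x×0.928 + 10.01×2.77 + 12.1×2.93 + (z_c − 22.11 − x)×3.36
Column 2: 0.858×0 + 12.53×2.9 + 16.17×2.9 + (z_c − 0.858 − 28.7)×3.36
The z_c×3.36 term appears on both sides and cancels. Collect the known terms of each column as K = Σ(ρt)_known − 3.36 × (depth of known layers): K_1 = 63.1807 − 3.36×22.11 = −11.1089; K_2 = 83.23 − 3.36×(0.858 + 28.7) = −16.08488.
Balance: K_1 − x×(3.36 − 0.928) = K_2, so x = (K_1 − K_2)/(3.36 − 0.928) = 4.97598/2.432 = 2.05 km.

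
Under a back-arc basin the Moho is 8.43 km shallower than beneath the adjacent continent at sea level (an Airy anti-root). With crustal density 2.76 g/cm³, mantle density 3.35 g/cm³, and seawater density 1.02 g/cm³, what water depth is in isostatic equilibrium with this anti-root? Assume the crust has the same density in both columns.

Replacing a thickness d of crust by seawater at the top must be balanced by replacing crust with mantle at the base: d (ρ_c − ρ_w) = a (ρ_m − ρ_c).
d = a (ρ_m − ρ_c)/(ρ_c − ρ_w) = 8.43 km × 0.59/1.74 = 2.86 km.

2.86 km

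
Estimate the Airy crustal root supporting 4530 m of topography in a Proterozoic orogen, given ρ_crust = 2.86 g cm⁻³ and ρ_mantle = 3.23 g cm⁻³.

Isostatic balance requires: the weight of the topography is balanced by the buoyancy of the root, ρ_c h = (ρ_m − ρ_c) r.
r = h · ρ_c / (ρ_m − ρ_c) = 4530 m × 2.86 / (3.23 − 2.86) = 35000 m.

35000 m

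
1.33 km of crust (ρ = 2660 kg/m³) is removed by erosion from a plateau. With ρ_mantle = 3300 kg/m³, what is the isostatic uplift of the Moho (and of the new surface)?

Unloading: uplift u = e ρ_c/ρ_m = 1.33 km × 2660/3300 = 1.07 km.

1.07 km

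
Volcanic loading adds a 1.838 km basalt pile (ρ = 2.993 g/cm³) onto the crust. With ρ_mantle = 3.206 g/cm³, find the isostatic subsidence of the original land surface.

Subaerial loading: s = t ρ_load / ρ_m.
s = 1.838 km × 2.993/3.206 = 1.72 km.

1.72 km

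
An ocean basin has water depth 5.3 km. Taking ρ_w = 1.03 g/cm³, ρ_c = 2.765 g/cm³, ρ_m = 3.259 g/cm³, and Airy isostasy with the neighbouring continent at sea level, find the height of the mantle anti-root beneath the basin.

18.6 km

Equating mass per unit area of the two columns: replacing crust with seawater at the top is compensated by replacing crust with mantle at the base: d (ρ_c − ρ_w) = a (ρ_m − ρ_c).
a = d (ρ_c − ρ_w)/(ρ_m − ρ_c) = 5.3 km × 1.735/0.494 = 18.6 km.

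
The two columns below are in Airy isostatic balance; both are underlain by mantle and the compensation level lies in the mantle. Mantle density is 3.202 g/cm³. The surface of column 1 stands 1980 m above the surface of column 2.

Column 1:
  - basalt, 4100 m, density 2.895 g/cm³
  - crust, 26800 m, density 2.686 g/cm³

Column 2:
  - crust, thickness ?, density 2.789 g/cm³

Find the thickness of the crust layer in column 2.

Take the compensation level at the base of the deeper column (depth z_c below the surface of column 1) and equate Σ ρ_i t_i down to z_c; mantle fills any gap and the z_c terms cancel.
Column 1: 4100×2.895 + 26800×2.686 + (z_c − 30900)×3.202
Column 2: 1980×0 + x×2.789 + (z_c − 1980 − 0 − x)×3.202
The z_c×3.202 term appears on both sides and cancels. Collect the known terms of each column as K = Σ(ρt)_known − 3.202 × (depth of known layers): K_1 = 83854.3 − 3.202×30900 = −15087.5; K_2 = 0 − 3.202×(1980 + 0) = −6339.96.
Balance: K_1 = K_2 − x×(3.202 − 2.789), so x = (K_2 − K_1)/(3.202 − 2.789) = 8747.54/0.413 = 21200 m.

21200 m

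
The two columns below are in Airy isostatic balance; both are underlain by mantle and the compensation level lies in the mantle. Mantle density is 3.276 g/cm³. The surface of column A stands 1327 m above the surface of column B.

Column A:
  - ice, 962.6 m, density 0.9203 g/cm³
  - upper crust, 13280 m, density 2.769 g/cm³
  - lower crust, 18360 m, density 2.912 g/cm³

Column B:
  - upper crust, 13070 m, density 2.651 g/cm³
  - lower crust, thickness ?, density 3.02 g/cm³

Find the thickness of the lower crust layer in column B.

Take the compensation level at the base of the deeper column (depth z_c below the surface of column A) and equate Σ ρ_i t_i down to z_c; mantle fills any gap and the z_c terms cancel.
Column A: 962.6×0.9203 + 13280×2.769 + 18360×2.912 + (z_c − 32602.6)×3.276
Column B: 1327×0 + 13070×2.651 + x×3.02 + (z_c − 1327 − 13070 − x)×3.276
The z_c×3.276 term appears on both sides and cancels. Collect the known terms of each column as K = Σ(ρt)_known − 3.276 × (depth of known layers): K_A = 91122.5208 − 3.276×32602.6 = −15683.5968; K_B = 34648.57 − 3.276×(1327 + 13070) = −12516.002.
Balance: K_A = K_B − x×(3.276 − 3.02), so x = (K_B − K_A)/(3.276 − 3.02) = 3167.59/0.256 = 12400 m.

12400 m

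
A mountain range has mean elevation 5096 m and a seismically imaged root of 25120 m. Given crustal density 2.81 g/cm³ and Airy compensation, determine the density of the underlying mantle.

Airy balance: ρ_c h = (ρ_m − ρ_c) r → ρ_m = ρ_c (1 + h/r).
ρ_m = 2.81 × (1 + 5096 m/25120 m) = 3.38 g/cm³.

3.38 g/cm³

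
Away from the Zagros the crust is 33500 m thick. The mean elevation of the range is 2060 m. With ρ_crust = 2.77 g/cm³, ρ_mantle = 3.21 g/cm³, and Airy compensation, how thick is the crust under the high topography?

Root depth r = h ρ_c / (ρ_m − ρ_c) = 2060 m × 2.77 / 0.44 = 12970 m.
Total thickness = T + h + r = 33500 m + 2060 m + 12970 m = 48500 m.

48500 m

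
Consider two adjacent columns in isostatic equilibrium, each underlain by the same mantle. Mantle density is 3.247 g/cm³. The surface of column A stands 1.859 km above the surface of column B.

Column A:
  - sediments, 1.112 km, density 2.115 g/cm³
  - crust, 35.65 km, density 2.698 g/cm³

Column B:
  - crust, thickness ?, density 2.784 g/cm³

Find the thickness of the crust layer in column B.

32 km

Take the compensation level at the base of the deeper column (depth z_c below the surface of column A) and equate Σ ρ_i t_i down to z_c; mantle fills any gap and the z_c terms cancel.
Column A: 1.112×2.115 + 35.65×2.698 + (z_c − 36.762)×3.247
Column B: 1.859×0 + x×2.784 + (z_c − 1.859 − 0 − x)×3.247
The z_c×3.247 term appears on both sides and cancels. Collect the known terms of each column as K = Σ(ρt)_known − 3.247 × (depth of known layers): K_A = 98.53558 − 3.247×36.762 = −20.830634; K_B = 0 − 3.247×(1.859 + 0) = −6.036173.
Balance: K_A = K_B − x×(3.247 − 2.784), so x = (K_B − K_A)/(3.247 − 2.784) = 14.7945/0.463 = 32 km.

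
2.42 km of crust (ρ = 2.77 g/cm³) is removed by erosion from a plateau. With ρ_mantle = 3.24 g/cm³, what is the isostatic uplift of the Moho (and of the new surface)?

Unloading: uplift u = e ρ_c/ρ_m = 2.42 km × 2.77/3.24 = 2.07 km.

2.07 km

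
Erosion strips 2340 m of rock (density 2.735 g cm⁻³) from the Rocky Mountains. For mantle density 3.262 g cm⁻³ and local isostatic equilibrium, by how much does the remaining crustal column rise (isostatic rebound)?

Unloading: uplift u = e ρ_c/ρ_m = 2340 m × 2.735/3.262 = 1960 m.

1960 m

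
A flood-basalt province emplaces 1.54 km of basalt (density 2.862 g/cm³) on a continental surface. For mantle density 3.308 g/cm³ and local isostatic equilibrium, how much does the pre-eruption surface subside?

Subaerial loading: s = t ρ_load / ρ_m.
s = 1.54 km × 2.862/3.308 = 1.33 km.

1.33 km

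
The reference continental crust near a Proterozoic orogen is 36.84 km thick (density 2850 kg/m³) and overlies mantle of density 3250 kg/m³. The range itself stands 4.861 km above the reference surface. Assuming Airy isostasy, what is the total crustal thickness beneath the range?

Root depth r = h ρ_c / (ρ_m − ρ_c) = 4.861 km × 2850 / 400 = 34.63 km.
Total thickness = T + h + r = 36.84 km + 4.861 km + 34.63 km = 76.3 km.

76.3 km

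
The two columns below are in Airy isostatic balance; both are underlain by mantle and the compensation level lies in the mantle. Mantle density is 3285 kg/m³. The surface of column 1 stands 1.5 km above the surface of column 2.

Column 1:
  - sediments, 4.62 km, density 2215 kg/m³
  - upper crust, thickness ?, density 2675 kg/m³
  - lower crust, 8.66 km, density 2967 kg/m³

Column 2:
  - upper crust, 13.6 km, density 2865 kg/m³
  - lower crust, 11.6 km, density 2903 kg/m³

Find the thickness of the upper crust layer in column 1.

12.1 km

Take the compensation level at the base of the deeper column (depth z_c below the surface of column 1) and equate Σ ρ_i t_i down to z_c; mantle fills any gap and the z_c terms cancel.
Column 1: 4.62×2215 + x×2675 + 8.66×2967 + (z_c − 13.28 − x)×3285
Column 2: 1.5×0 + 13.6×2865 + 11.6×2903 + (z_c − 1.5 − 25.2)×3285
The z_c×3285 term appears on both sides and cancels. Collect the known terms of each column as K = Σ(ρt)_known − 3285 × (depth of known layers): K_1 = 35927.52 − 3285×13.28 = −7697.28; K_2 = 72638.8 − 3285×(1.5 + 25.2) = −15070.7.
Balance: K_1 − x×(3285 − 2675) = K_2, so x = (K_1 − K_2)/(3285 − 2675) = 7373.42/610 = 12.1 km.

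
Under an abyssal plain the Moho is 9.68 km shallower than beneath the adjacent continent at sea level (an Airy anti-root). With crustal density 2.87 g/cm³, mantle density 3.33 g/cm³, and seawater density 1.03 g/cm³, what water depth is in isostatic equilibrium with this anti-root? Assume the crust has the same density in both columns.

Replacing a thickness d of crust by seawater at the top must be balanced by replacing crust with mantle at the base: d (ρ_c − ρ_w) = a (ρ_m − ρ_c).
d = a (ρ_m − ρ_c)/(ρ_c − ρ_w) = 9.68 km × 0.46/1.84 = 2.42 km.

2.42 km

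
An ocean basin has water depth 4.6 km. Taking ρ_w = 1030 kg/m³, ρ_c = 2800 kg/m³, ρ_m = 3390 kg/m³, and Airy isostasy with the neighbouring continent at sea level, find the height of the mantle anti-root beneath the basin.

13.8 km

Balancing pressure at the compensation depth: replacing crust with seawater at the top is compensated by replacing crust with mantle at the base: d (ρ_c − ρ_w) = a (ρ_m − ρ_c).
a = d (ρ_c − ρ_w)/(ρ_m − ρ_c) = 4.6 km × 1770/590 = 13.8 km.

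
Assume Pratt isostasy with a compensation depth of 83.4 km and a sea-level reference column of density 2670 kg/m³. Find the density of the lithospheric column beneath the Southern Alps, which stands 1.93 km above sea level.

Pratt balance: ρ_ref D = ρ (D + h).
ρ = ρ_ref D/(D + h) = 2670 × 83.4 km/(83.4 km + 1.93 km) = 2610 kg/m³.

2610 kg/m³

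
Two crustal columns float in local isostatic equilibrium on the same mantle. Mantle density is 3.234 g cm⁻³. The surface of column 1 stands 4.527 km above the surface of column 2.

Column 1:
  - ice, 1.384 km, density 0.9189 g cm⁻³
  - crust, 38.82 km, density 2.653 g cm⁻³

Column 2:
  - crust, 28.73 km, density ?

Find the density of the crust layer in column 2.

Take the compensation level at the base of the deeper column (depth z_c below the surface of column 1) and equate Σ ρ_i t_i down to z_c; mantle fills any gap and the z_c terms cancel.
Column 1: 1.384×0.9189 + 38.82×2.653 + (z_c − 40.204)×3.234
Column 2: 4.527×0 + 28.73×ρ + (z_c − 4.527 − 28.73)×3.234
The z_c×3.234 term appears on both sides and cancels. Collect the known terms of each column as K = Σ(ρt)_known − 3.234 × (depth of known layers): K_1 = 104.261218 − 3.234×40.204 = −25.7585184; K_2 = 0 − 3.234×(4.527 + 28.73) = −107.553138.
Balance: K_1 = K_2 + 28.73×ρ, so ρ = (K_1 − K_2)/28.73 = 81.7946/28.73 = 2.85 g cm⁻³.

2.85 g cm⁻³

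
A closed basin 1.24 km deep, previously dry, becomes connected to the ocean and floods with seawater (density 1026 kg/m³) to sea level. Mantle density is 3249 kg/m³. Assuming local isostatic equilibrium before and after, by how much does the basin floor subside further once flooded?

0.572 km

After flooding the water column is d + s deep. Its weight must equal the weight of mantle displaced by the extra subsidence s: (d + s) ρ_w = s ρ_m.
s = d ρ_w / (ρ_m − ρ_w) = 1.24 km × 1026/(3249 − 1026) = 0.572 km.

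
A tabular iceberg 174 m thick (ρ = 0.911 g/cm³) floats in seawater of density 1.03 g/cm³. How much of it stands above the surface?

Floating equilibrium: submerged depth d = t ρ_obj/ρ_fluid = 174 m × 0.911/1.03 = 153.9 m.
Freeboard = t − d = 174 m − 153.9 m = 20.1 m.

20.1 m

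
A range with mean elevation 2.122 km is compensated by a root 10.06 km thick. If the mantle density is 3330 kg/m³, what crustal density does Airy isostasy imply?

ρ_c h = (ρ_m − ρ_c) r → ρ_c (h + r) = ρ_m r → ρ_c = ρ_m r / (h + r).
ρ_c = 3330 × 10.06 km / (2.122 km + 10.06 km) = 2750 kg/m³.

2750 kg/m³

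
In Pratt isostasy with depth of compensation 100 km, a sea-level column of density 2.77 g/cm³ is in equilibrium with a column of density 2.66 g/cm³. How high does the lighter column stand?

4.14 km

ρ_ref D = ρ (D + h) → h = D (ρ_ref − ρ)/ρ.
h = 100 km × (2.77 − 2.66)/2.66 = 4.14 km.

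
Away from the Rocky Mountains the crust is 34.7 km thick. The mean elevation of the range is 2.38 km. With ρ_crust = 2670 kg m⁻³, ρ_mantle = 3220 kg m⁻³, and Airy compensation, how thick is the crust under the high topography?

48.6 km

Root depth r = h ρ_c / (ρ_m − ρ_c) = 2.38 km × 2670 / 550 = 11.55 km.
Total thickness = T + h + r = 34.7 km + 2.38 km + 11.55 km = 48.6 km.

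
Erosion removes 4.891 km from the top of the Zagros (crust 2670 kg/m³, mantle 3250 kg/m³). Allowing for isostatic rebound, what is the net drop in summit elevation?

0.873 km

Rebound u = e ρ_c/ρ_m = 4.891 km × 2670/3250 = 4.018 km.
Net surface drop = e − u = 4.891 km − 4.018 km = e (ρ_m − ρ_c)/ρ_m = 0.873 km.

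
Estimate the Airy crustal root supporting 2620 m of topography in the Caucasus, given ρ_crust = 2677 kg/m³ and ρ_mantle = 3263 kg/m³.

12000 m

Equating mass per unit area of the two columns: the weight of the topography is balanced by the buoyancy of the root, ρ_c h = (ρ_m − ρ_c) r.
r = h · ρ_c / (ρ_m − ρ_c) = 2620 m × 2677 / (3263 − 2677) = 12000 m.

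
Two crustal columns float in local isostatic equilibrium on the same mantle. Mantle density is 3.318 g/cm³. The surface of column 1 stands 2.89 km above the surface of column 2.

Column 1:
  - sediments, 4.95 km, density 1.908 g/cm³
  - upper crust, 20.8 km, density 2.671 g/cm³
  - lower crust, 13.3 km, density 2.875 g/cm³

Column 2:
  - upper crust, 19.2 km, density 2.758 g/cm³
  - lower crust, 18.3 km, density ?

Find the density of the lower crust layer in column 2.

2.99 g/cm³

Take the compensation level at the base of the deeper column (depth z_c below the surface of column 1) and equate Σ ρ_i t_i down to z_c; mantle fills any gap and the z_c terms cancel.
Column 1: 4.95×1.908 + 20.8×2.671 + 13.3×2.875 + (z_c − 39.05)×3.318
Column 2: 2.89×0 + 19.2×2.758 + 18.3×ρ + (z_c − 2.89 − 37.5)×3.318
The z_c×3.318 term appears on both sides and cancels. Collect the known terms of each column as K = Σ(ρt)_known − 3.318 × (depth of known layers): K_1 = 103.2389 − 3.318×39.05 = −26.329; K_2 = 52.9536 − 3.318×(2.89 + 37.5) = −81.06042.
Balance: K_1 = K_2 + 18.3×ρ, so ρ = (K_1 − K_2)/18.3 = 54.7314/18.3 = 2.99 g/cm³.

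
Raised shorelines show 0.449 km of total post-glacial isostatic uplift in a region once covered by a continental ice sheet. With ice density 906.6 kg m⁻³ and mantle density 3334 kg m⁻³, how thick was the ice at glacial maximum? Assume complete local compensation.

u = t ρ_ice/ρ_m → t = u ρ_m/ρ_ice = 0.449 km × 3334/906.6 = 1.65 km.

1.65 km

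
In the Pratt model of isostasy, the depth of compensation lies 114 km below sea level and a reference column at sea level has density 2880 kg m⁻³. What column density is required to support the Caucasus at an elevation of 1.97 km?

2830 kg m⁻³

Pratt balance: ρ_ref D = ρ (D + h).
ρ = ρ_ref D/(D + h) = 2880 × 114 km/(114 km + 1.97 km) = 2830 kg m⁻³.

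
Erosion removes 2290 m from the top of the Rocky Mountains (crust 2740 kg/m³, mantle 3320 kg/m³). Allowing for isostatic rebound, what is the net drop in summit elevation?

Rebound u = e ρ_c/ρ_m = 2290 m × 2740/3320 = 1890 m.
Net surface drop = e − u = 2290 m − 1890 m = e (ρ_m − ρ_c)/ρ_m = 400 m.

400 m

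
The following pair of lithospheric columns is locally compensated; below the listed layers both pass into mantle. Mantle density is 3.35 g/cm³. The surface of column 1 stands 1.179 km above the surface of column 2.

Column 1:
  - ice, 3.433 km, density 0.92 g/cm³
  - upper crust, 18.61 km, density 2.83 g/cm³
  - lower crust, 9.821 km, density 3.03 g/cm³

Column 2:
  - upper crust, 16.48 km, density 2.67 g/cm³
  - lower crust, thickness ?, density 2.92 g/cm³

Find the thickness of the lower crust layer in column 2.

Take the compensation level at the base of the deeper column (depth z_c below the surface of column 1) and equate Σ ρ_i t_i down to z_c; mantle fills any gap and the z_c terms cancel.
Column 1: 3.433×0.92 + 18.61×2.83 + 9.821×3.03 + (z_c − 31.864)×3.35
Column 2: 1.179×0 + 16.48×2.67 + x×2.92 + (z_c − 1.179 − 16.48 − x)×3.35
The z_c×3.35 term appears on both sides and cancels. Collect the known terms of each column as K = Σ(ρt)_known − 3.35 × (depth of known layers): K_1 = 85.58229 − 3.35×31.864 = −21.16211; K_2 = 44.0016 − 3.35×(1.179 + 16.48) = −15.15605.
Balance: K_1 = K_2 − x×(3.35 − 2.92), so x = (K_2 − K_1)/(3.35 − 2.92) = 6.00606/0.43 = 14 km.

14 km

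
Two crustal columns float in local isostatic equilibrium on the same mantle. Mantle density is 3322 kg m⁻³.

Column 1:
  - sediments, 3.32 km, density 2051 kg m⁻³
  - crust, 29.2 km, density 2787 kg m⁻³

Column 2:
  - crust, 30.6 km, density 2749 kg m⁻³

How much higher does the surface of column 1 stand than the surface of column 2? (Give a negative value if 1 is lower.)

For any compensation level in the mantle, the mantle terms cancel and isostasy reduces to e = (Σt_1 − Σt_2) − (Σ(ρt)_1 − Σ(ρt)_2) / ρ_m.
Σt_1 = 32.52 km; Σt_2 = 30.6 km; Σ(ρt)_1 = 88189.72; Σ(ρt)_2 = 84119.4 (in km·kg m⁻³).
e = (32.52 − 30.6) − (88189.72 − 84119.4) / 3322 = 0.695 km.

0.695 km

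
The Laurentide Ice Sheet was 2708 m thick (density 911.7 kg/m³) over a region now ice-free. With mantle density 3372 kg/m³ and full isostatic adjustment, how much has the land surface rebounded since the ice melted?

732 m

Removing the load lets mantle flow back in; uplift u satisfies ρ_ice t = ρ_m u.
u = t ρ_ice/ρ_m = 2708 m × 911.7/3372 = 732 m.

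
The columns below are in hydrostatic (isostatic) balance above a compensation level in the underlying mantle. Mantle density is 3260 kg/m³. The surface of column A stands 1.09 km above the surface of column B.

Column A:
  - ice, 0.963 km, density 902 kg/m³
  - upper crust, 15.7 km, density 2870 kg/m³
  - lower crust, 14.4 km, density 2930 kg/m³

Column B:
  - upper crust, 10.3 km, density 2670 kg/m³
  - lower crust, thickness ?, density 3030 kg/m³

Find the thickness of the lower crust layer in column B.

15.3 km

Take the compensation level at the base of the deeper column (depth z_c below the surface of column A) and equate Σ ρ_i t_i down to z_c; mantle fills any gap and the z_c terms cancel.
Column A: 0.963×902 + 15.7×2870 + 14.4×2930 + (z_c − 31.063)×3260
Column B: 1.09×0 + 10.3×2670 + x×3030 + (z_c − 1.09 − 10.3 − x)×3260
The z_c×3260 term appears on both sides and cancels. Collect the known terms of each column as K = Σ(ρt)_known − 3260 × (depth of known layers): K_A = 88119.626 − 3260×31.063 = −13145.754; K_B = 27501 − 3260×(1.09 + 10.3) = −9630.4.
Balance: K_A = K_B − x×(3260 − 3030), so x = (K_B − K_A)/(3260 − 3030) = 3515.35/230 = 15.3 km.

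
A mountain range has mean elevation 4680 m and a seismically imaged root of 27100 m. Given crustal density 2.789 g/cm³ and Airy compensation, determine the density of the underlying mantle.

Airy balance: ρ_c h = (ρ_m − ρ_c) r → ρ_m = ρ_c (1 + h/r).
ρ_m = 2.789 × (1 + 4680 m/27100 m) = 3.27 g/cm³.

3.27 g/cm³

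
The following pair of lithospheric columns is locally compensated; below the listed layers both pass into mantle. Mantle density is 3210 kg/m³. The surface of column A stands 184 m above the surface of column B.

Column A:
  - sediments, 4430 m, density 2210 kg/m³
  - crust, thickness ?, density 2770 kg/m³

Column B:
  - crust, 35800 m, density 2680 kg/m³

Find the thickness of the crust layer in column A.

Take the compensation level at the base of the deeper column (depth z_c below the surface of column A) and equate Σ ρ_i t_i down to z_c; mantle fills any gap and the z_c terms cancel.
Column A: 4430×2210 + x×2770 + (z_c − 4430 − x)×3210
Column B: 184×0 + 35800×2680 + (z_c − 184 − 35800)×3210
The z_c×3210 term appears on both sides and cancels. Collect the known terms of each column as K = Σ(ρt)_known − 3210 × (depth of known layers): K_A = 9790300 − 3210×4430 = −4430000; K_B = 95944000 − 3210×(184 + 35800) = −19564640.
Balance: K_A − x×(3210 − 2770) = K_B, so x = (K_A − K_B)/(3210 − 2770) = 15134600/440 = 34400 m.

34400 m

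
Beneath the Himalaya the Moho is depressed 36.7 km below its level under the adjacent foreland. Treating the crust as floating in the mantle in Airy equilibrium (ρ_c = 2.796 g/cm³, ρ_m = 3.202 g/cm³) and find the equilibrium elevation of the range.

5.33 km

By Archimedes' principle applied to the lithosphere: ρ_c h = (ρ_m − ρ_c) r.
h = r (ρ_m − ρ_c) / ρ_c = 36.7 km × (3.202 − 2.796) / 2.796 = 5.33 km.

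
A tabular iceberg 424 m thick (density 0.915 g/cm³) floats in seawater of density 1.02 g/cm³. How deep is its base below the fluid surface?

380 m

Draft d = t ρ_obj/ρ_fluid = 424 m × 0.915/1.02 = 380 m.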